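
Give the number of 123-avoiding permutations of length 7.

429

Permutations of [n] avoiding any single length-3 pattern are counted by C_n; here n = 7.
C_7 = 429.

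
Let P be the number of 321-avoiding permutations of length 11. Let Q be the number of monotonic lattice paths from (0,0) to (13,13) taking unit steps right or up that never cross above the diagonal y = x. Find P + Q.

801686

Permutations of [n] avoiding any single length-3 pattern are counted by C_n; here n = 11. So P = C_11 = 58786.
Monotone paths in an n×n grid that stay weakly below the diagonal are counted by C_n; here n = 13. So Q = C_13 = 742900.
P + Q = 58786 + 742900 = 801686.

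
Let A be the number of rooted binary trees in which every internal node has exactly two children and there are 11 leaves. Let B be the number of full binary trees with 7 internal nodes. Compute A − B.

Full binary trees with 11 leaves have 11−1 = 10 internal nodes, so there are C_10 of them. So A = C_10 = 16796.
Full binary trees with n internal nodes are counted by C_n; here n = 7. So B = C_7 = 429.
A − B = 16796 − 429 = 16367.

16367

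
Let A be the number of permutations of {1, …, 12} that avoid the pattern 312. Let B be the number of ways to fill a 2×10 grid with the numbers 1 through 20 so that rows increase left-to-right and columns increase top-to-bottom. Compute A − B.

Permutations of [n] avoiding any single length-3 pattern are counted by C_n; here n = 12. So A = C_12 = 208012.
Standard Young tableaux of shape 2×n are counted by C_n; here n = 10. So B = C_10 = 16796.
A − B = 208012 − 16796 = 191216.

191216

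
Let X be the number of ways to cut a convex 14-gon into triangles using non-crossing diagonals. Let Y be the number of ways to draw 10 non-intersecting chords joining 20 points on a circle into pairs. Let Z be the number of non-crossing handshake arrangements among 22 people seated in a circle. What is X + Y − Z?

166022

Triangulations of a convex m-gon are counted by C_{m−2}; with m = 14 this is C_12. So X = C_12 = 208012.
Non-crossing perfect matchings of 2n points on a circle are counted by C_n; with 20 points, n = 10. So Y = C_10 = 16796.
With 22 = 2·11 people, non-crossing handshake pairings are non-crossing perfect matchings on a circle, counted by C_11. So Z = C_11 = 58786.
X + Y − Z = 208012 + 16796 − 58786 = 166022.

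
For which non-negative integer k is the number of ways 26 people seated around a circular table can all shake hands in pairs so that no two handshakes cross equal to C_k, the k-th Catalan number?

Non-crossing handshake pairings of 2n people are counted by C_n; 26 people gives n = 13.

13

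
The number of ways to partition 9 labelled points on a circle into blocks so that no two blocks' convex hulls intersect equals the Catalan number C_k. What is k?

9

Non-crossing partitions of an n-element set are counted by C_n; here n = 9.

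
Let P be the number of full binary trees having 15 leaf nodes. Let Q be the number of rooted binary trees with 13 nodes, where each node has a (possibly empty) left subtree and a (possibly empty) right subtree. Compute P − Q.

1931540

Full binary trees with 15 leaves have 15−1 = 14 internal nodes, so there are C_14 of them. So P = C_14 = 2674440.
There are C_n binary search tree shapes on n keys; with n = 13 that is C_13. So Q = C_13 = 742900.
P − Q = 2674440 − 742900 = 1931540.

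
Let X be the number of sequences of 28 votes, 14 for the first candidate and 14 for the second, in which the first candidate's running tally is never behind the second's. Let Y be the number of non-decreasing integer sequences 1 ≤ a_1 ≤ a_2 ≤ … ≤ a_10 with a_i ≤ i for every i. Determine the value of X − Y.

2657644

Reading a vote for the leader as '(' and for the other as ')' turns such a sequence into a balanced string of 14 pairs, so the count is C_14. So X = C_14 = 2674440.
Such sub-staircase sequences of length n are counted by C_n; here n = 10. So Y = C_10 = 16796.
X − Y = 2674440 − 16796 = 2657644.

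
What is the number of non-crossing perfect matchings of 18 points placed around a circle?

Non-crossing perfect matchings of 2n points on a circle are counted by C_n; with 18 points, n = 9.
C_9 = C(18,9)/10 = 48620/10 = 4862.

4862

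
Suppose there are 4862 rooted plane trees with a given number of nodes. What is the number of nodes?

Rooted ordered trees on m nodes are counted by C_{m−1}. Since C_9 = 4862, the index is 9.
So the index is 9, and the number of nodes is 9 + 1 = 10.

10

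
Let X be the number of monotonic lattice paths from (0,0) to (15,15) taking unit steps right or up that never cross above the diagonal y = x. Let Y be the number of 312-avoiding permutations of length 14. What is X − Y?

Sub-diagonal monotone paths from (0,0) to (15,15) biject with Dyck paths of semilength 15, giving C_15. So X = C_15 = 9694845.
Permutations of [n] avoiding any single length-3 pattern are counted by C_n; here n = 14. So Y = C_14 = 2674440.
X − Y = 9694845 − 2674440 = 7020405.

7020405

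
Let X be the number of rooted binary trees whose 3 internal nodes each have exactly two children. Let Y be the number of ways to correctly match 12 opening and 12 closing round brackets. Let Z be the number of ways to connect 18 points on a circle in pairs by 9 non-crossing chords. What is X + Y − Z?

203155

Full binary trees with n internal nodes are counted by C_n; here n = 3. So X = C_3 = 5.
With 12 pairs the number of balanced bracket strings is the Catalan number C_12. So Y = C_12 = 208012.
Pairing 18 circle points by 9 non-crossing chords gives C_9 matchings. So Z = C_9 = 4862.
X + Y − Z = 5 + 208012 − 4862 = 203155.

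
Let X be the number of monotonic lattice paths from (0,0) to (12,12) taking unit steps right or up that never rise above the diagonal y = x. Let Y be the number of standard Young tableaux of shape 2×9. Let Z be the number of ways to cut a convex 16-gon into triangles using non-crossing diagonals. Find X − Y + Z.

2877590

Sub-diagonal monotone paths from (0,0) to (12,12) biject with Dyck paths of semilength 12, giving C_12. So X = C_12 = 208012.
By the hook-length formula (or a Dyck-path bijection), SYT of shape 2×9 number C_9. So Y = C_9 = 4862.
Triangulations of a convex m-gon are counted by C_{m−2}; with m = 16 this is C_14. So Z = C_14 = 2674440.
X − Y + Z = 208012 − 4862 + 2674440 = 2877590.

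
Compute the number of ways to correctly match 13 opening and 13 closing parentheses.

Balanced strings of n pairs of brackets are counted by C_n; here n = 13.
C_13 = C_12 · 2(2·12+1)/(12+2) = 208012 · 50/14 = 742900.

742900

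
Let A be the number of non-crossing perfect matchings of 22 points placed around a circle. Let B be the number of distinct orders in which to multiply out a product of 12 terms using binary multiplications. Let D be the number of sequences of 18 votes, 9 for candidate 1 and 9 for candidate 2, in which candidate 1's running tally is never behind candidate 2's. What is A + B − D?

Non-crossing perfect matchings of 2n points on a circle are counted by C_n; with 22 points, n = 11. So A = C_11 = 58786.
Parenthesizations of m factors correspond to full binary trees with m leaves, counted by C_{m−1}; m = 12 gives C_11. So B = C_11 = 58786.
Reading a vote for the leader as '(' and for the other as ')' turns such a sequence into a balanced string of 9 pairs, so the count is C_9. So D = C_9 = 4862.
A + B − D = 58786 + 58786 − 4862 = 112710.

112710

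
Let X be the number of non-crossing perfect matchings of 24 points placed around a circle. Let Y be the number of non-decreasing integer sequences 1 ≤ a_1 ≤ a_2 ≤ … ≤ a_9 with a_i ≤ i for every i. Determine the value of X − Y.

203150

Non-crossing perfect matchings of 2n points on a circle are counted by C_n; with 24 points, n = 12. So X = C_12 = 208012.
Weakly increasing sequences with a_i ≤ i biject with Dyck paths of semilength 9, so there are C_9. So Y = C_9 = 4862.
X − Y = 208012 − 4862 = 203150.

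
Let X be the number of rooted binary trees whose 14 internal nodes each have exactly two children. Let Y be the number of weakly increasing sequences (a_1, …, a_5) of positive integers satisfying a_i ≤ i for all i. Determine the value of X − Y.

2674398

Full binary trees with n internal nodes are counted by C_n; here n = 14. So X = C_14 = 2674440.
Weakly increasing sequences with a_i ≤ i biject with Dyck paths of semilength 5, so there are C_5. So Y = C_5 = 42.
X − Y = 2674440 − 42 = 2674398.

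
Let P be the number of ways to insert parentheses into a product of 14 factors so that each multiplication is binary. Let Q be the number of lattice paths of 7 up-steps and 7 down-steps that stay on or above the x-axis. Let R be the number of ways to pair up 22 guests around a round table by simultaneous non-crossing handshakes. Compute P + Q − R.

684543

Parenthesizations of m factors correspond to full binary trees with m leaves, counted by C_{m−1}; m = 14 gives C_13. So P = C_13 = 742900.
Dyck paths of semilength n (length 2n) are counted by C_n; here n = 7. So Q = C_7 = 429.
With 22 = 2·11 people, non-crossing handshake pairings are non-crossing perfect matchings on a circle, counted by C_11. So R = C_11 = 58786.
P + Q − R = 742900 + 429 − 58786 = 684543.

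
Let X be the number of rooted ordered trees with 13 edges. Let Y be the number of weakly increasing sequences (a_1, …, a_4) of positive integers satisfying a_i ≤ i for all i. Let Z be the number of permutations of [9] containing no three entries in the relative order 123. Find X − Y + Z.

A rooted plane tree with 13 edges has 14 nodes, and the count is C_13. So X = C_13 = 742900.
Such sub-staircase sequences of length n are counted by C_n; here n = 4. So Y = C_4 = 14.
For any fixed pattern of length 3, the pattern-avoiding permutations of [9] number C_9. So Z = C_9 = 4862.
X − Y + Z = 742900 − 14 + 4862 = 747748.

747748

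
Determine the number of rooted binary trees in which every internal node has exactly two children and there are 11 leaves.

Full binary trees with 11 leaves have 11−1 = 10 internal nodes, so there are C_10 of them.
C_10 = C(20,10)/11 = 184756/11 = 16796.

16796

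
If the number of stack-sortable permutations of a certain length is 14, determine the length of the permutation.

Stack-sortable permutations of [n] are counted by C_n. The Catalan number equal to 14 is C_4.

4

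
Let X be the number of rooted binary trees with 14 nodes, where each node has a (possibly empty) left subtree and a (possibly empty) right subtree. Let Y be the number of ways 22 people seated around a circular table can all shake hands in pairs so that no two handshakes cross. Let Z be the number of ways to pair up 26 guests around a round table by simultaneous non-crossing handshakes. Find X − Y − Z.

1872754

There are C_n binary search tree shapes on n keys; with n = 14 that is C_14. So X = C_14 = 2674440.
With 22 = 2·11 people, non-crossing handshake pairings are non-crossing perfect matchings on a circle, counted by C_11. So Y = C_11 = 58786.
With 26 = 2·13 people, non-crossing handshake pairings are non-crossing perfect matchings on a circle, counted by C_13. So Z = C_13 = 742900.
X − Y − Z = 2674440 − 58786 − 742900 = 1872754.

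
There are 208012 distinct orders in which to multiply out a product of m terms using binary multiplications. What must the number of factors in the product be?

Parenthesizations of m factors are counted by C_{m−1}; 208012 = C_12.
So the index is 12, and the number of factors is 12 + 1 = 13.

13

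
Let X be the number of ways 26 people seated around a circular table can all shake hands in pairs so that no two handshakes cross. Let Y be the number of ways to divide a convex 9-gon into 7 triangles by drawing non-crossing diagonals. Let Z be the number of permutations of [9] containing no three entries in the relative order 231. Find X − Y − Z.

Non-crossing handshake pairings of 2n people are counted by C_n; 26 people gives n = 13. So X = C_13 = 742900.
The number of triangulations of a 9-gon is the Catalan number C_7 (index = sides − 2). So Y = C_7 = 429.
Permutations of [n] avoiding any single length-3 pattern are counted by C_n; here n = 9. So Z = C_9 = 4862.
X − Y − Z = 742900 − 429 − 4862 = 737609.

737609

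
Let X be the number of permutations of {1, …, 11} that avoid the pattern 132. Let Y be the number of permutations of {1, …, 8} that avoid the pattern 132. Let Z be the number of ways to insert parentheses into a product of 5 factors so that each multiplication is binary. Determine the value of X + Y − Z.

60202

Permutations of [n] avoiding any single length-3 pattern are counted by C_n; here n = 11. So X = C_11 = 58786.
For any fixed pattern of length 3, the pattern-avoiding permutations of [8] number C_8. So Y = C_8 = 1430.
Bracketing 5 factors into binary products is counted by C_{5−1} = C_4. So Z = C_4 = 14.
X + Y − Z = 58786 + 1430 − 14 = 60202.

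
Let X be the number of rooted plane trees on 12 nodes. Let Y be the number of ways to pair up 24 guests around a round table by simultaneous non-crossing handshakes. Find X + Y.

A rooted plane tree on 12 nodes has 11 edges, and such trees are counted by C_11. So X = C_11 = 58786.
Non-crossing handshake pairings of 2n people are counted by C_n; 24 people gives n = 12. So Y = C_12 = 208012.
X + Y = 58786 + 208012 = 266798.

266798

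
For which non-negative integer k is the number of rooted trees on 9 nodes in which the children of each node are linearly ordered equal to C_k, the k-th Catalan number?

8

Rooted ordered (plane) trees on m nodes have m−1 edges and are counted by C_{m−1}; m = 9 gives C_8.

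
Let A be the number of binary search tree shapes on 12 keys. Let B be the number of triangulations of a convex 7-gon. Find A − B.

207970

There are C_n binary search tree shapes on n keys; with n = 12 that is C_12. So A = C_12 = 208012.
A convex 7-gon is triangulated into 5 triangles, and the number of such triangulations is the Catalan number C_{7−2} = C_5. So B = C_5 = 42.
A − B = 208012 − 42 = 207970.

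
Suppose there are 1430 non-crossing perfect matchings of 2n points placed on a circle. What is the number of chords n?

8

Non-crossing pairings of 2n points on a circle are counted by C_n. Since C_8 = 1430, the index is 8.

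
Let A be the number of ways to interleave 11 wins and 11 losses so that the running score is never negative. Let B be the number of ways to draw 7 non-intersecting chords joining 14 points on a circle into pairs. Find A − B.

58357

Reading a vote for the leader as '(' and for the other as ')' turns such a sequence into a balanced string of 11 pairs, so the count is C_11. So A = C_11 = 58786.
Non-crossing perfect matchings of 2n points on a circle are counted by C_n; with 14 points, n = 7. So B = C_7 = 429.
A − B = 58786 − 429 = 58357.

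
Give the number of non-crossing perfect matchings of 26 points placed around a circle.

Non-crossing perfect matchings of 2n points on a circle are counted by C_n; with 26 points, n = 13.
C_13 = C(26,13)/14 = 10400600/14 = 742900.

742900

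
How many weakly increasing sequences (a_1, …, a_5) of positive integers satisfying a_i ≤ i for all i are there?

Weakly increasing sequences with a_i ≤ i biject with Dyck paths of semilength 5, so there are C_5.
C_5 = 42.

42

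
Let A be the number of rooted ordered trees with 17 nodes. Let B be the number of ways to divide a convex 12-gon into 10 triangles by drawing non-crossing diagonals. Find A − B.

A rooted plane tree on 17 nodes has 16 edges, and such trees are counted by C_16. So A = C_16 = 35357670.
A convex 12-gon is triangulated into 10 triangles, and the number of such triangulations is the Catalan number C_{12−2} = C_10. So B = C_10 = 16796.
A − B = 35357670 − 16796 = 35340874.

35340874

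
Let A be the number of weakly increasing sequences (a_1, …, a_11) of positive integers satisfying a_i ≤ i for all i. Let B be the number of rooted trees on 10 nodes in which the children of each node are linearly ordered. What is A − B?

Weakly increasing sequences with a_i ≤ i biject with Dyck paths of semilength 11, so there are C_11. So A = C_11 = 58786.
A rooted plane tree on 10 nodes has 9 edges, and such trees are counted by C_9. So B = C_9 = 4862.
A − B = 58786 − 4862 = 53924.

53924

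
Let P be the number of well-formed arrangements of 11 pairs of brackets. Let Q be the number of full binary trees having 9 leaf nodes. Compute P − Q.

Balanced strings of n pairs of brackets are counted by C_n; here n = 11. So P = C_11 = 58786.
Full binary trees with 9 leaves have 9−1 = 8 internal nodes, so there are C_8 of them. So Q = C_8 = 1430.
P − Q = 58786 − 1430 = 57356.

57356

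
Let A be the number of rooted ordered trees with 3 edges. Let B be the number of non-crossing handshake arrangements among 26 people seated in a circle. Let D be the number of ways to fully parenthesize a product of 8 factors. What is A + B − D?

A rooted plane tree with 3 edges has 4 nodes, and the count is C_3. So A = C_3 = 5.
Non-crossing handshake pairings of 2n people are counted by C_n; 26 people gives n = 13. So B = C_13 = 742900.
Parenthesizations of m factors correspond to full binary trees with m leaves, counted by C_{m−1}; m = 8 gives C_7. So D = C_7 = 429.
A + B − D = 5 + 742900 − 429 = 742476.

742476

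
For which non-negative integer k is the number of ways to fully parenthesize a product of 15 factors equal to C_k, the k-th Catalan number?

14

Bracketing 15 factors into binary products is counted by C_{15−1} = C_14.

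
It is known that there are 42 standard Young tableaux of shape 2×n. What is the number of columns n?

5

Standard Young tableaux of shape 2×n are counted by C_n. Since C_5 = 42, the index is 5.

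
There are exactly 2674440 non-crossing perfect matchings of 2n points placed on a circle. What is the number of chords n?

14

Non-crossing pairings of 2n points on a circle are counted by C_n. Since C_14 = 2674440, the index is 14.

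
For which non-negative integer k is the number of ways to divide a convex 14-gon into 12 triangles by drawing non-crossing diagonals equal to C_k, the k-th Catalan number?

Triangulations of a convex m-gon are counted by C_{m−2}; with m = 14 this is C_12.

12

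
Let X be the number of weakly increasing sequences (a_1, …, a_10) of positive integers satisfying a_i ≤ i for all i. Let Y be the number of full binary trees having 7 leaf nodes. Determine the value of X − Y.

Weakly increasing sequences with a_i ≤ i biject with Dyck paths of semilength 10, so there are C_10. So X = C_10 = 16796.
Full binary trees with 7 leaves have 7−1 = 6 internal nodes, so there are C_6 of them. So Y = C_6 = 132.
X − Y = 16796 − 132 = 16664.

16664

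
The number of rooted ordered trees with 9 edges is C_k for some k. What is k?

9

A rooted plane tree with 9 edges has 10 nodes, and the count is C_9.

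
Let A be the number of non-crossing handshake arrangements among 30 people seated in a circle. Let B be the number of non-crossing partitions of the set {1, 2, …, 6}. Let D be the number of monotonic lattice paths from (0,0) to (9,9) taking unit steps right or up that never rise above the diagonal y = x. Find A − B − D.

Non-crossing handshake pairings of 2n people are counted by C_n; 30 people gives n = 15. So A = C_15 = 9694845.
Non-crossing partitions of an n-element set are counted by C_n; here n = 6. So B = C_6 = 132.
Monotone paths in an n×n grid that stay weakly below the diagonal are counted by C_n; here n = 9. So D = C_9 = 4862.
A − B − D = 9694845 − 132 − 4862 = 9689851.

9689851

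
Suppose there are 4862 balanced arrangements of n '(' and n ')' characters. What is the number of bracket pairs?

9

Balanced strings of n bracket-pairs are counted by C_n. Since C_9 = 4862, the index is 9.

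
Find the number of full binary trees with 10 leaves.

4862

A full binary tree with L leaves has L−1 internal nodes and is counted by C_{L−1}; L = 10 gives C_9.
C_9 = C_8 · 2(2·8+1)/(8+2) = 1430 · 34/10 = 4862.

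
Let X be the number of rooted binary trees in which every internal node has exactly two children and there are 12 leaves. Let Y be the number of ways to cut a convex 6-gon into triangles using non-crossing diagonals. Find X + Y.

A full binary tree with L leaves has L−1 internal nodes and is counted by C_{L−1}; L = 12 gives C_11. So X = C_11 = 58786.
The number of triangulations of a 6-gon is the Catalan number C_4 (index = sides − 2). So Y = C_4 = 14.
X + Y = 58786 + 14 = 58800.

58800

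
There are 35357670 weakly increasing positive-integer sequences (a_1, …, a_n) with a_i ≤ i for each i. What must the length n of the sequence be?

Such sub-staircase sequences of length n are counted by C_n. Since C_16 = 35357670, the index is 16.

16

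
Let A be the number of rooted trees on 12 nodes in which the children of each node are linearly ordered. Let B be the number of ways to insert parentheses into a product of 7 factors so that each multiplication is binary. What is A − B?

A rooted plane tree on 12 nodes has 11 edges, and such trees are counted by C_11. So A = C_11 = 58786.
Ways to associate a product of 7 factors correspond to binary trees on 7 leaves, so the count is C_6. So B = C_6 = 132.
A − B = 58786 − 132 = 58654.

58654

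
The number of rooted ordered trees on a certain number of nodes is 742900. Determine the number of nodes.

Rooted ordered trees on m nodes are counted by C_{m−1}. Since C_13 = 742900, the index is 13.
So the index is 13, and the number of nodes is 13 + 1 = 14.

14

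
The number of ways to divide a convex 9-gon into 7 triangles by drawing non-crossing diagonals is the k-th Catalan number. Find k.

The number of triangulations of a 9-gon is the Catalan number C_7 (index = sides − 2).

7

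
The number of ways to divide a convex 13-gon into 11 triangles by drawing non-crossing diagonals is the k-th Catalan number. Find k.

The number of triangulations of a 13-gon is the Catalan number C_11 (index = sides − 2).

11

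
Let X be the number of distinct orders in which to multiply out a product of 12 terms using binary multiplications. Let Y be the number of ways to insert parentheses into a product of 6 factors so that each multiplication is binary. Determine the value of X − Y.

Parenthesizations of m factors correspond to full binary trees with m leaves, counted by C_{m−1}; m = 12 gives C_11. So X = C_11 = 58786.
Bracketing 6 factors into binary products is counted by C_{6−1} = C_5. So Y = C_5 = 42.
X − Y = 58786 − 42 = 58744.

58744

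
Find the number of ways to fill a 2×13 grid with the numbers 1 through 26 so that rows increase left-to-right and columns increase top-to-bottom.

742900

Standard Young tableaux of shape 2×n are counted by C_n; here n = 13.
C_13 = C_12 · 2(2·12+1)/(12+2) = 208012 · 50/14 = 742900.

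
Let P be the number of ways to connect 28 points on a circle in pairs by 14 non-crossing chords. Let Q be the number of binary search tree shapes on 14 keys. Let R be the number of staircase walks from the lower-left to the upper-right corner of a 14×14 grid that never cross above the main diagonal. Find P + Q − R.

2674440

Non-crossing perfect matchings of 2n points on a circle are counted by C_n; with 28 points, n = 14. So P = C_14 = 2674440.
Binary trees (left/right distinguished) on n nodes are counted by C_n; here n = 14. So Q = C_14 = 2674440.
Sub-diagonal monotone paths from (0,0) to (14,14) biject with Dyck paths of semilength 14, giving C_14. So R = C_14 = 2674440.
P + Q − R = 2674440 + 2674440 − 2674440 = 2674440.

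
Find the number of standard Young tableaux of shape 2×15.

9694845

Standard Young tableaux of shape 2×n are counted by C_n; here n = 15.
C_15 = 9694845.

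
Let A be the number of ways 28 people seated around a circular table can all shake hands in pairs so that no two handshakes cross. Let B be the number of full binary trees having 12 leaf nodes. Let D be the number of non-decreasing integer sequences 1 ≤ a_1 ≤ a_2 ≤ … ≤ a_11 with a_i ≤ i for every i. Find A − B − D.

2556868

Non-crossing handshake pairings of 2n people are counted by C_n; 28 people gives n = 14. So A = C_14 = 2674440.
A full binary tree with L leaves has L−1 internal nodes and is counted by C_{L−1}; L = 12 gives C_11. So B = C_11 = 58786.
Weakly increasing sequences with a_i ≤ i biject with Dyck paths of semilength 11, so there are C_11. So D = C_11 = 58786.
A − B − D = 2674440 − 58786 − 58786 = 2556868.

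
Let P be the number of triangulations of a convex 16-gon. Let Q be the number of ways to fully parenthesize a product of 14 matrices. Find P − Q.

1931540

Triangulations of a convex m-gon are counted by C_{m−2}; with m = 16 this is C_14. So P = C_14 = 2674440.
Ways to associate a product of 14 factors correspond to binary trees on 14 leaves, so the count is C_13. So Q = C_13 = 742900.
P − Q = 2674440 − 742900 = 1931540.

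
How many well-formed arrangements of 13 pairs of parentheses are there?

A balanced arrangement of 13 bracket pairs is a Dyck word of semilength 13, so the count is C_13.
C_13 = C(26,13)/14 = 10400600/14 = 742900.

742900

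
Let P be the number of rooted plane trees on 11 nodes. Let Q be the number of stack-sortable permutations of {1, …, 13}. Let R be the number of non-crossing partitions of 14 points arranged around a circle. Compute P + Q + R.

A rooted plane tree on 11 nodes has 10 edges, and such trees are counted by C_10. So P = C_10 = 16796.
By Knuth's characterisation, the stack-sortable permutations of length 13 are the 231-avoiders, numbering C_13. So Q = C_13 = 742900.
The non-crossing partitions of [14] form a lattice of size C_14. So R = C_14 = 2674440.
P + Q + R = 16796 + 742900 + 2674440 = 3434136.

3434136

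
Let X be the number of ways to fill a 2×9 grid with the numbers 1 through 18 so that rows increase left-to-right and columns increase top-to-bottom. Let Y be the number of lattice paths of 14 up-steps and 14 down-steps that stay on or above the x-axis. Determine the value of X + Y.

2679302

Standard Young tableaux of shape 2×n are counted by C_n; here n = 9. So X = C_9 = 4862.
Paths of 14 up- and 14 down-steps that never dip below the axis are Dyck paths; their count is C_14. So Y = C_14 = 2674440.
X + Y = 4862 + 2674440 = 2679302.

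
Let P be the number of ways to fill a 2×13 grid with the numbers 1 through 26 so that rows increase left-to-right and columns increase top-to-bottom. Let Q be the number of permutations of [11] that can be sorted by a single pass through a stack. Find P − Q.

684114

Standard Young tableaux of shape 2×n are counted by C_n; here n = 13. So P = C_13 = 742900.
By Knuth's characterisation, the stack-sortable permutations of length 11 are the 231-avoiders, numbering C_11. So Q = C_11 = 58786.
P − Q = 742900 − 58786 = 684114.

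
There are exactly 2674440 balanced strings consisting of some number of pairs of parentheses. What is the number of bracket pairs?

Balanced strings of n bracket-pairs are counted by C_n, and C_14 = 2674440.

14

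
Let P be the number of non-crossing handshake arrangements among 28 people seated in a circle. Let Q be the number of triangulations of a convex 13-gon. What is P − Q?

Non-crossing handshake pairings of 2n people are counted by C_n; 28 people gives n = 14. So P = C_14 = 2674440.
A convex 13-gon is triangulated into 11 triangles, and the number of such triangulations is the Catalan number C_{13−2} = C_11. So Q = C_11 = 58786.
P − Q = 2674440 − 58786 = 2615654.

2615654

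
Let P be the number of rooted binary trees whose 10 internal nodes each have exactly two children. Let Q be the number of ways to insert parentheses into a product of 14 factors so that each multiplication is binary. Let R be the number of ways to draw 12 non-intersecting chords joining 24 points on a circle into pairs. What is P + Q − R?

551684

Full binary trees with n internal nodes are counted by C_n; here n = 10. So P = C_10 = 16796.
Ways to associate a product of 14 factors correspond to binary trees on 14 leaves, so the count is C_13. So Q = C_13 = 742900.
Pairing 24 circle points by 12 non-crossing chords gives C_12 matchings. So R = C_12 = 208012.
P + Q − R = 16796 + 742900 − 208012 = 551684.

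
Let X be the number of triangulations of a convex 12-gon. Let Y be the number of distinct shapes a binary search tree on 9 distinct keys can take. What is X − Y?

11934

Triangulations of a convex m-gon are counted by C_{m−2}; with m = 12 this is C_10. So X = C_10 = 16796.
Binary trees (left/right distinguished) on n nodes are counted by C_n; here n = 9. So Y = C_9 = 4862.
X − Y = 16796 − 4862 = 11934.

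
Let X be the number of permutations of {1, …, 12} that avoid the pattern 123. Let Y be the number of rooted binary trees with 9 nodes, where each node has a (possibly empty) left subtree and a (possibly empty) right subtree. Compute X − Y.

For any fixed pattern of length 3, the pattern-avoiding permutations of [12] number C_12. So X = C_12 = 208012.
Rooted binary trees with 9 nodes (each child slot possibly empty) number C_9. So Y = C_9 = 4862.
X − Y = 208012 − 4862 = 203150.

203150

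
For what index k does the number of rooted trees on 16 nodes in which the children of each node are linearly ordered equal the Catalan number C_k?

15

A rooted plane tree on 16 nodes has 15 edges, and such trees are counted by C_15.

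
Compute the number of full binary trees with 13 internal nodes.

742900

Full binary trees with n internal nodes are counted by C_n; here n = 13.
C_13 = C(26,13)/14 = 10400600/14 = 742900.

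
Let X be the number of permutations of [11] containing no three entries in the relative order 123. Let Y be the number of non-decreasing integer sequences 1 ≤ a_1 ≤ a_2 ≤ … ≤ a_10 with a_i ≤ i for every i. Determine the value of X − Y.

For any fixed pattern of length 3, the pattern-avoiding permutations of [11] number C_11. So X = C_11 = 58786.
Such sub-staircase sequences of length n are counted by C_n; here n = 10. So Y = C_10 = 16796.
X − Y = 58786 − 16796 = 41990.

41990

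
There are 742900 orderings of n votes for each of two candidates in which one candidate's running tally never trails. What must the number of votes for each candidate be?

13

Such ballot sequences with n votes each are counted by C_n, and C_13 = 742900.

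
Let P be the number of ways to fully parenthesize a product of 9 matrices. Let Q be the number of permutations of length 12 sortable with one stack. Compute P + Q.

Parenthesizations of m factors correspond to full binary trees with m leaves, counted by C_{m−1}; m = 9 gives C_8. So P = C_8 = 1430.
Stack-sortable permutations are exactly the 231-avoiding ones, counted by C_n; here n = 12. So Q = C_12 = 208012.
P + Q = 1430 + 208012 = 209442.

209442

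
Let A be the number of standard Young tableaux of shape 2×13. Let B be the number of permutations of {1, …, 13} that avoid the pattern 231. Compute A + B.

1485800

By the hook-length formula (or a Dyck-path bijection), SYT of shape 2×13 number C_13. So A = C_13 = 742900.
Permutations of [n] avoiding any single length-3 pattern are counted by C_n; here n = 13. So B = C_13 = 742900.
A + B = 742900 + 742900 = 1485800.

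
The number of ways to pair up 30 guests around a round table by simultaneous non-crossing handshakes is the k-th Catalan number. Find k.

15

With 30 = 2·15 people, non-crossing handshake pairings are non-crossing perfect matchings on a circle, counted by C_15.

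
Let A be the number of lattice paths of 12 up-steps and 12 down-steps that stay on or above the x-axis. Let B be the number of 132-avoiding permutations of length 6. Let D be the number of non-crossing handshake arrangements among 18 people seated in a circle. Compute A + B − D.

203282

Dyck paths of semilength n (length 2n) are counted by C_n; here n = 12. So A = C_12 = 208012.
For any fixed pattern of length 3, the pattern-avoiding permutations of [6] number C_6. So B = C_6 = 132.
With 18 = 2·9 people, non-crossing handshake pairings are non-crossing perfect matchings on a circle, counted by C_9. So D = C_9 = 4862.
A + B − D = 208012 + 132 − 4862 = 203282.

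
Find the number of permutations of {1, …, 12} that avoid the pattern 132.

208012

For any fixed pattern of length 3, the pattern-avoiding permutations of [12] number C_12.
C_12 = C_11 · 2(2·11+1)/(11+2) = 58786 · 46/13 = 208012.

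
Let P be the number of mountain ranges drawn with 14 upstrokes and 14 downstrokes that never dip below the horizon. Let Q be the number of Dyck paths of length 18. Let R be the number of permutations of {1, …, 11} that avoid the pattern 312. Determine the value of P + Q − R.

A Dyck path with 14 up-steps and 14 down-steps has semilength 14, so there are C_14 of them. So P = C_14 = 2674440.
Dyck paths of semilength n (length 2n) are counted by C_n; here n = 9. So Q = C_9 = 4862.
For any fixed pattern of length 3, the pattern-avoiding permutations of [11] number C_11. So R = C_11 = 58786.
P + Q − R = 2674440 + 4862 − 58786 = 2620516.

2620516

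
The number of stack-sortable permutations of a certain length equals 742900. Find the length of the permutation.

Stack-sortable permutations of [n] are counted by C_n, and C_13 = 742900.

13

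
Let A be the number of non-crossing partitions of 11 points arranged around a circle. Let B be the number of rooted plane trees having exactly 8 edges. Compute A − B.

The non-crossing partitions of [11] form a lattice of size C_11. So A = C_11 = 58786.
Rooted ordered trees with n edges are counted by C_n; here n = 8. So B = C_8 = 1430.
A − B = 58786 − 1430 = 57356.

57356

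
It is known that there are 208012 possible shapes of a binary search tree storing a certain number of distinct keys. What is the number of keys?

12

Binary search tree shapes on n keys are counted by C_n; 208012 = C_12.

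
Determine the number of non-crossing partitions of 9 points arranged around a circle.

4862

Non-crossing partitions of an n-element set are counted by C_n; here n = 9.
C_9 = C(18,9)/10 = 48620/10 = 4862.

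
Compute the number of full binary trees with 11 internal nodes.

58786

The number of full binary trees on 11 internal nodes is the Catalan number C_11.
C_11 = C(22,11)/12 = 705432/12 = 58786.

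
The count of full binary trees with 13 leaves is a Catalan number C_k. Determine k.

12

Full binary trees with 13 leaves have 13−1 = 12 internal nodes, so there are C_12 of them.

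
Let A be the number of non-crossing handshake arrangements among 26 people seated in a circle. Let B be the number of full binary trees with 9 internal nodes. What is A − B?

738038

With 26 = 2·13 people, non-crossing handshake pairings are non-crossing perfect matchings on a circle, counted by C_13. So A = C_13 = 742900.
The number of full binary trees on 9 internal nodes is the Catalan number C_9. So B = C_9 = 4862.
A − B = 742900 − 4862 = 738038.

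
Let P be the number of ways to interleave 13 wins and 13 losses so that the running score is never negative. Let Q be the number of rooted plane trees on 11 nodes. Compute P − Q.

726104

Ballot sequences with n votes each where one side never trails are Dyck words, counted by C_n; here n = 13. So P = C_13 = 742900.
Rooted ordered (plane) trees on m nodes have m−1 edges and are counted by C_{m−1}; m = 11 gives C_10. So Q = C_10 = 16796.
P − Q = 742900 − 16796 = 726104.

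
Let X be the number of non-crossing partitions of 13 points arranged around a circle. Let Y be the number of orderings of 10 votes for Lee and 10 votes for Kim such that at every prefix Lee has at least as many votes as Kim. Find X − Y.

726104

The non-crossing partitions of [13] form a lattice of size C_13. So X = C_13 = 742900.
Ballot sequences with n votes each where one side never trails are Dyck words, counted by C_n; here n = 10. So Y = C_10 = 16796.
X − Y = 742900 − 16796 = 726104.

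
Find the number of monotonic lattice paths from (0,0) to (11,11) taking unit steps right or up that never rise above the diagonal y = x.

58786

Sub-diagonal monotone paths from (0,0) to (11,11) biject with Dyck paths of semilength 11, giving C_11.
C_11 = C(22,11)/12 = 705432/12 = 58786.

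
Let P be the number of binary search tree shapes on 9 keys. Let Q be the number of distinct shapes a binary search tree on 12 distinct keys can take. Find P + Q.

212874

Binary trees (left/right distinguished) on n nodes are counted by C_n; here n = 9. So P = C_9 = 4862.
Binary trees (left/right distinguished) on n nodes are counted by C_n; here n = 12. So Q = C_12 = 208012.
P + Q = 4862 + 208012 = 212874.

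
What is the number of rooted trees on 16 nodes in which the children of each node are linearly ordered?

9694845

A rooted plane tree on 16 nodes has 15 edges, and such trees are counted by C_15.
C_15 = C(30,15)/16 = 155117520/16 = 9694845.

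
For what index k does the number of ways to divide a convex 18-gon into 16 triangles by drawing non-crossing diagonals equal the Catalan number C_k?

A convex 18-gon is triangulated into 16 triangles, and the number of such triangulations is the Catalan number C_{18−2} = C_16.

16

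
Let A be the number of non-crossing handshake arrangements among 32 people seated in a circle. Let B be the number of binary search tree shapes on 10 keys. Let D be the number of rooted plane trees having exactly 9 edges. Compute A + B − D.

35369604

Non-crossing handshake pairings of 2n people are counted by C_n; 32 people gives n = 16. So A = C_16 = 35357670.
Binary trees (left/right distinguished) on n nodes are counted by C_n; here n = 10. So B = C_10 = 16796.
Rooted ordered trees with n edges are counted by C_n; here n = 9. So D = C_9 = 4862.
A + B − D = 35357670 + 16796 − 4862 = 35369604.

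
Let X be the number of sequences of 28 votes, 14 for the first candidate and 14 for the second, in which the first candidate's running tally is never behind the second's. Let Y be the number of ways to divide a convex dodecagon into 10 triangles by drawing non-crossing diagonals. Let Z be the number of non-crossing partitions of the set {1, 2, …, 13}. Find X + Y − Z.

1948336

Ballot sequences with n votes each where one side never trails are Dyck words, counted by C_n; here n = 14. So X = C_14 = 2674440.
Triangulations of a convex m-gon are counted by C_{m−2}; with m = 12 this is C_10. So Y = C_10 = 16796.
The non-crossing partitions of [13] form a lattice of size C_13. So Z = C_13 = 742900.
X + Y − Z = 2674440 + 16796 − 742900 = 1948336.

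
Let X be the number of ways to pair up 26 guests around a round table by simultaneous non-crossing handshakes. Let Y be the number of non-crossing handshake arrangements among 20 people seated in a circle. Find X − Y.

Non-crossing handshake pairings of 2n people are counted by C_n; 26 people gives n = 13. So X = C_13 = 742900.
With 20 = 2·10 people, non-crossing handshake pairings are non-crossing perfect matchings on a circle, counted by C_10. So Y = C_10 = 16796.
X − Y = 742900 − 16796 = 726104.

726104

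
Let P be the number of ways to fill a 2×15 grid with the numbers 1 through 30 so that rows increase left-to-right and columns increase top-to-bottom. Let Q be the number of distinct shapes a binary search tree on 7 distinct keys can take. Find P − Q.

9694416

By the hook-length formula (or a Dyck-path bijection), SYT of shape 2×15 number C_15. So P = C_15 = 9694845.
Rooted binary trees with 7 nodes (each child slot possibly empty) number C_7. So Q = C_7 = 429.
P − Q = 9694845 − 429 = 9694416.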